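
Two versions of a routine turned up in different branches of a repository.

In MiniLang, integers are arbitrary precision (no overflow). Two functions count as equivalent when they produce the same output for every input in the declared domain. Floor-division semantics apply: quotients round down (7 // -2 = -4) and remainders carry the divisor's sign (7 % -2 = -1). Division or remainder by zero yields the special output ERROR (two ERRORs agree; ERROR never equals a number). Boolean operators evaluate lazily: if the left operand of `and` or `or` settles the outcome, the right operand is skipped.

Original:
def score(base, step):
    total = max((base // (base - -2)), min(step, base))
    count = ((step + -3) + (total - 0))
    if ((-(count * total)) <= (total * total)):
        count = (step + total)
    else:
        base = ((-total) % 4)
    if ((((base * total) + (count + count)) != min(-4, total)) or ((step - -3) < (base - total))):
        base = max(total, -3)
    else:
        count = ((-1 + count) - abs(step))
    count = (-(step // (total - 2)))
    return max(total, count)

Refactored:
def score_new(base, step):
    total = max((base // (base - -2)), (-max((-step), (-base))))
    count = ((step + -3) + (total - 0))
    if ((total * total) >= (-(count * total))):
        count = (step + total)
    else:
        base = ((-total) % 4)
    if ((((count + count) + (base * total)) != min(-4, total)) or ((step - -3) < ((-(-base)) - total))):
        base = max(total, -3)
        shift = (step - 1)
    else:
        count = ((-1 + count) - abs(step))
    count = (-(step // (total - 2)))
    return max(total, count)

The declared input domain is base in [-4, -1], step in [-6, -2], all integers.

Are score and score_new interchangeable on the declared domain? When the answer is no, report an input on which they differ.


Reading the diff, among the changes: comparison usage differs; also constant usage differs; also min/max/abs usage differs; also local variable names differ; also statement counts differ; also arithmetic usage differs.
One worked example (base=-1, step=-2) — score: total := -1 | count := -6 | ((-(count * total)) <= (total * total)): true | count := -3 | ((((base * total) + (count + count)) != min(-4, total)) or ((step - -3) < (base - total))): true | base := -1 | count := 0 | result 0; score_new: total := -1 | count := -6 | ((total * total) >= (-(count * total))): true | count := -3 | ((((count + count) + (base * total)) != min(-4, total)) or ((step - -3) < ((-(-base)) - total))): true | base := -1 | shift := -3 | count := 0 | result 0; agreement on 0.
Every one of the 20 inputs gives matching results.
verdict: equivalent


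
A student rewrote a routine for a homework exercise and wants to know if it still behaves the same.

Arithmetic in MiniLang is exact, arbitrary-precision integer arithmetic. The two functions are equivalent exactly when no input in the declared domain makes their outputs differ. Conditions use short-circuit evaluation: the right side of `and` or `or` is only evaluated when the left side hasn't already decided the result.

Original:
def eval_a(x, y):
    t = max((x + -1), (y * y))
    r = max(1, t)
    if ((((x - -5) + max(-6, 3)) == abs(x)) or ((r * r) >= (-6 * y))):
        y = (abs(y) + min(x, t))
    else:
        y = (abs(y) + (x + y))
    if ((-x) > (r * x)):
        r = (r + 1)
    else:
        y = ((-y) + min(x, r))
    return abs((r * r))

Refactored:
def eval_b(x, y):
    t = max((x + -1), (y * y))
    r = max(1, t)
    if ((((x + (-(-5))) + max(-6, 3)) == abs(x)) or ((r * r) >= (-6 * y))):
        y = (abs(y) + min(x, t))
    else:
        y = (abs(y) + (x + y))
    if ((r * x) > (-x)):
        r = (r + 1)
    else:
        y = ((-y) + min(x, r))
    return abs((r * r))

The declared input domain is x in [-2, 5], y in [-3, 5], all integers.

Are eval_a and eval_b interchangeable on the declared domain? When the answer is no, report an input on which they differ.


There is a counterexample at x=-2, y=-3: 100 on one side, 81 on the other.
eval_a: t=9, then r=9, then ((((x - -5) + max(-6, 3)) == abs(x)) or ((r * r) >= (-6 * y))) is true, then y=1, then ((-x) > (r * x)) is true, then r=10, then returns 100
eval_b: t=9, then r=9, then ((((x + (-(-5))) + max(-6, 3)) == abs(x)) or ((r * r) >= (-6 * y))) is true, then y=1, then ((r * x) > (-x)) is false, then y=-3, then returns 81
verdict: not equivalent; witness: x=-2, y=-3


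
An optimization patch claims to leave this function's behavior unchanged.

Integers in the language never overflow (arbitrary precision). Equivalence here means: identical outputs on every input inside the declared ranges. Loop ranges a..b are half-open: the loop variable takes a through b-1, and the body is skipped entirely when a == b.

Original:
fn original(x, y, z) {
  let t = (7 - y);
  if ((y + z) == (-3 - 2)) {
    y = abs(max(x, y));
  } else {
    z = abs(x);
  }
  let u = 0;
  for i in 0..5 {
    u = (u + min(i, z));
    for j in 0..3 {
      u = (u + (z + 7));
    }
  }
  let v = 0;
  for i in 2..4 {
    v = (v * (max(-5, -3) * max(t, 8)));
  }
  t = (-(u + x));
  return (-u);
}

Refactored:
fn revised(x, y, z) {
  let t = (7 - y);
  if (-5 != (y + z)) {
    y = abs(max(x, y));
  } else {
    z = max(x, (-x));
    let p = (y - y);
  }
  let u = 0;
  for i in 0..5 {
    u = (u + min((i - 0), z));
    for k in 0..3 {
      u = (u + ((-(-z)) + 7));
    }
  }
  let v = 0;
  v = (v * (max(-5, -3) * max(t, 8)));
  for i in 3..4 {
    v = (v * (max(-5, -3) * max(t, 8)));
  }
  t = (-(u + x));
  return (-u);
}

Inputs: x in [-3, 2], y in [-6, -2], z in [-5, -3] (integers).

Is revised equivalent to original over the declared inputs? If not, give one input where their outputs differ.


Input x=-3, y=-6, z=-5: -159 from original versus -5 from revised.
verdict: not equivalent; witness: x=-3, y=-6, z=-5


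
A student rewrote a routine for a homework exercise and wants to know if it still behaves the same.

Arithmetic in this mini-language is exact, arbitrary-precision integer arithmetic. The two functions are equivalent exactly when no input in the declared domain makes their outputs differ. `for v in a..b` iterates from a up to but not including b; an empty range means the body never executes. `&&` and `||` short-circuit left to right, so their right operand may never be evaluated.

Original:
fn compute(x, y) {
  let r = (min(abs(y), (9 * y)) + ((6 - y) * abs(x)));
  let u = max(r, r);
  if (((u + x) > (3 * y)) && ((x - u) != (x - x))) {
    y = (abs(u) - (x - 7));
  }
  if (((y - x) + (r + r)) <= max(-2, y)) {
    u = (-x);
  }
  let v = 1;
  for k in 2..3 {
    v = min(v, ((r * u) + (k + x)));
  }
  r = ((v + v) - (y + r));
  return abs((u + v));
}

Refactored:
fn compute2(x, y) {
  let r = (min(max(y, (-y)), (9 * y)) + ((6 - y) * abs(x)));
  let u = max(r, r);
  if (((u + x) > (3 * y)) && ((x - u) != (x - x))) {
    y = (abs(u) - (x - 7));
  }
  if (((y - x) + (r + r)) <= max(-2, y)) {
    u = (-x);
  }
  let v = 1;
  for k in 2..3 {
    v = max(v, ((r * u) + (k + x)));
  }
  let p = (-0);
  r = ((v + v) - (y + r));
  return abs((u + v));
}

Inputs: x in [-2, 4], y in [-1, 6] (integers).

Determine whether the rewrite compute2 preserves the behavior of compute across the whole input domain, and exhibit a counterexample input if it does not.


These are not equivalent — on x=-2, y=-1 the outputs split (6 vs 30).
compute: r=5, then u=5, then (((u + x) > (3 * y)) && ((x - u) != (x - x))) is true, then y=14, then (((y - x) + (r + r)) <= max(-2, y)) is false, then v=1, then (k=2), then v=1, then r=-17, then returns 6
compute2: r=5, then u=5, then (((u + x) > (3 * y)) && ((x - u) != (x - x))) is true, then y=14, then (((y - x) + (r + r)) <= max(-2, y)) is false, then v=1, then (k=2), then v=25, then p=0, then r=31, then returns 30
verdict: not equivalent; witness: x=-2, y=-1


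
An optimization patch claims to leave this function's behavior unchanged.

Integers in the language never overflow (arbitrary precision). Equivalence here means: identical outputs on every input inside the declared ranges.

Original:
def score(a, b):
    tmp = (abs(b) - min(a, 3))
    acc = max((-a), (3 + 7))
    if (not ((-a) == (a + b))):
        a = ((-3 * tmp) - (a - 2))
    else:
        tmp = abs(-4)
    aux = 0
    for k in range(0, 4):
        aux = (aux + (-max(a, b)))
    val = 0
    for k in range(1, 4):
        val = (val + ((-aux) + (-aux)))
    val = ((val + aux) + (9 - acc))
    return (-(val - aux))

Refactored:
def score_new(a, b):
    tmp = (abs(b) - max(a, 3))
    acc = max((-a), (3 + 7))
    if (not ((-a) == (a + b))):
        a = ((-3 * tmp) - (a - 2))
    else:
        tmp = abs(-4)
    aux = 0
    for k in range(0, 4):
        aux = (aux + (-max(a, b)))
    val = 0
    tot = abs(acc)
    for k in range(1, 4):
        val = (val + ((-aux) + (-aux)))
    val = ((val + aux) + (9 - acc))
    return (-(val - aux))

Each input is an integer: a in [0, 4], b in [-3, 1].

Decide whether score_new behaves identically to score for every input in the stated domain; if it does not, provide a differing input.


The rewrite breaks on a=0, b=-3, where the results are 73 and -47.
score: tmp = 3; acc = 10; (not ((-a) == (a + b))) -> true; a = -7; aux = 0; [k=0]; aux = 3; [k=1]; aux = 6; [k=2]; aux = 9; [k=3]; aux = 12; val = 0; [k=1]; val = -24; [k=2]; val = -48; [k=3]; val = -72; val = -61; return 73
score_new: tmp = 0; acc = 10; (not ((-a) == (a + b))) -> true; a = 2; aux = 0; [k=0]; aux = -2; [k=1]; aux = -4; [k=2]; aux = -6; [k=3]; aux = -8; val = 0; tot = 10; [k=1]; val = 16; [k=2]; val = 32; [k=3]; val = 48; val = 39; return -47
verdict: not equivalent; witness: a=0, b=-3


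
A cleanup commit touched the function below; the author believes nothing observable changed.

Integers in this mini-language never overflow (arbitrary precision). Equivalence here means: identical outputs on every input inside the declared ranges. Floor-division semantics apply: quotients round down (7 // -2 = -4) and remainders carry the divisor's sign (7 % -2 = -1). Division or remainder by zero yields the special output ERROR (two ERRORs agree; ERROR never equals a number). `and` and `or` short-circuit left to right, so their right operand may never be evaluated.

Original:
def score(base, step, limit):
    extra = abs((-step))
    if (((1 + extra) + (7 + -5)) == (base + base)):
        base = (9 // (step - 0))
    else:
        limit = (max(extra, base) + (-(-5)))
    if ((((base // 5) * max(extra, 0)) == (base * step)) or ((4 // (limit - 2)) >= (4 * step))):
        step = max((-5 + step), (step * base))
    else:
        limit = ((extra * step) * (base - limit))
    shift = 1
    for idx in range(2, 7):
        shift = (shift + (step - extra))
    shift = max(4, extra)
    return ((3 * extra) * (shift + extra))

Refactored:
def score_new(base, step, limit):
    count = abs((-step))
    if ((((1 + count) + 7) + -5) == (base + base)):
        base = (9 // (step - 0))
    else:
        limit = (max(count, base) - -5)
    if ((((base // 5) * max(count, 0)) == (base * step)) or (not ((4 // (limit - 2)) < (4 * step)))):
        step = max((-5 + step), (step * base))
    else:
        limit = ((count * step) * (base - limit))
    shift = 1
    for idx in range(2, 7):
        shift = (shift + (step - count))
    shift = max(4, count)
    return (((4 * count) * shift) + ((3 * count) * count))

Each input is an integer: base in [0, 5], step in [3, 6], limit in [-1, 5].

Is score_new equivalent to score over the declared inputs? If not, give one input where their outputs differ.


At base=0, step=3, limit=-1: score gives 63, score_new gives 75.
verdict: not equivalent; witness: base=0, step=3, limit=-1


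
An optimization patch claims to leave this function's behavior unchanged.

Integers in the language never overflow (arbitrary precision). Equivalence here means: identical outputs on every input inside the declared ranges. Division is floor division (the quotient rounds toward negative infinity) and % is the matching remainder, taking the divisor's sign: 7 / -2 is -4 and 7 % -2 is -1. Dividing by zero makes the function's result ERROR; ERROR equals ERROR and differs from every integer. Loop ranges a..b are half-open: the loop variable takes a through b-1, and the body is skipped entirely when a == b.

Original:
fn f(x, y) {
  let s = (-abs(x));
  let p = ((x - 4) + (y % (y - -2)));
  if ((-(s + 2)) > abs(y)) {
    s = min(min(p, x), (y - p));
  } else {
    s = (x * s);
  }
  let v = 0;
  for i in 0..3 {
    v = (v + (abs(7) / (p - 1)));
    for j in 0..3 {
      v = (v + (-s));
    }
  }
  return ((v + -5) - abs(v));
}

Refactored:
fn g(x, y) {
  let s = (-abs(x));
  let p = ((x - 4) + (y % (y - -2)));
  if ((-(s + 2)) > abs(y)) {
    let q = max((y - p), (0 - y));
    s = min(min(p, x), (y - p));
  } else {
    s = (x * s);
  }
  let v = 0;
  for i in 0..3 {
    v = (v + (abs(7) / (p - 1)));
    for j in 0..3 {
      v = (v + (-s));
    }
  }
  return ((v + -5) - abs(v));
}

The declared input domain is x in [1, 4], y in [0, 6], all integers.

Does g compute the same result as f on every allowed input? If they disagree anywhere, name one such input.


Equivalent — the differences include statement counts differ; min/max/abs usage differs; arithmetic usage differs; local variable names differ; constant usage differs, yet no declared input distinguishes the two.
One worked example (x=4, y=3) — f: s := -4 | p := 3 | ((-(s + 2)) > abs(y)): false | s := -16 | v := 0 | iter i=0: | v := 3 | iter j=0: | v := 19 | iter j=1: | v := 35 | iter j=2: | v := 51 | iter i=1: | v := 54 | iter j=0: | v := 70 | iter j=1: | v := 86 | iter j=2: | v := 102 | iter i=2: | v := 105 | iter j=0: | v := 121 | iter j=1: | v := 137 | iter j=2: | v := 153 | result -5; g: s := -4 | p := 3 | ((-(s + 2)) > abs(y)): false | s := -16 | v := 0 | iter i=0: | v := 3 | iter j=0: | v := 19 | iter j=1: | v := 35 | iter j=2: | v := 51 | iter i=1: | v := 54 | iter j=0: | v := 70 | iter j=1: | v := 86 | iter j=2: | v := 102 | iter i=2: | v := 105 | iter j=0: | v := 121 | iter j=1: | v := 137 | iter j=2: | v := 153 | result -5; agreement on -5.
Checked all 28 inputs in the declared domain: the outputs agree on every one.
verdict: equivalent


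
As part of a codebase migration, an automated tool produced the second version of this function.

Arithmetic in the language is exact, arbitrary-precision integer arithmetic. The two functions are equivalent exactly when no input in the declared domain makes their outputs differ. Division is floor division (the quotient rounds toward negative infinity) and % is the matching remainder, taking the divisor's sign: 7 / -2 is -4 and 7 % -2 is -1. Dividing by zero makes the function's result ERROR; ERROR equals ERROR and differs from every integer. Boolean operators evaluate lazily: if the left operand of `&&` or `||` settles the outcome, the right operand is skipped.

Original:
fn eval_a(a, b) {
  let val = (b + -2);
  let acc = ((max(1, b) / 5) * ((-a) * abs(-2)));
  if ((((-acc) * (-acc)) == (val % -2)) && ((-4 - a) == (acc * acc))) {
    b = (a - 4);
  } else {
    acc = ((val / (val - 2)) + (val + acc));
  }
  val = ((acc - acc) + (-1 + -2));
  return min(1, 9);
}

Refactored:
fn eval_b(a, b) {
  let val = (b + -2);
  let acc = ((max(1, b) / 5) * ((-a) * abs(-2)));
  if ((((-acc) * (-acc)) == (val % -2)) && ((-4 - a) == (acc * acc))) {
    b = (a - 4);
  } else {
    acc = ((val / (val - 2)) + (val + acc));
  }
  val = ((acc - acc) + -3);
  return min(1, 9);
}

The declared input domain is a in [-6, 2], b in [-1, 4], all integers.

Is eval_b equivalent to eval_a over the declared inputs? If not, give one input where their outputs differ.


This is a faithful refactor — constant usage differs, and arithmetic usage differs, but the computed results match everywhere.
One worked example (a=1, b=0) — eval_a: val becomes -2; next acc becomes 0; next ((((-acc) * (-acc)) == (val % -2)) && ((-4 - a) == (acc * acc))) evaluates to false; next acc becomes -2; next val becomes -3; next final value 1; eval_b: val becomes -2; next acc becomes 0; next ((((-acc) * (-acc)) == (val % -2)) && ((-4 - a) == (acc * acc))) evaluates to false; next acc becomes -2; next val becomes -3; next final value 1; agreement on 1.
An exhaustive pass over the 54 declared inputs shows identical outputs.
verdict: equivalent


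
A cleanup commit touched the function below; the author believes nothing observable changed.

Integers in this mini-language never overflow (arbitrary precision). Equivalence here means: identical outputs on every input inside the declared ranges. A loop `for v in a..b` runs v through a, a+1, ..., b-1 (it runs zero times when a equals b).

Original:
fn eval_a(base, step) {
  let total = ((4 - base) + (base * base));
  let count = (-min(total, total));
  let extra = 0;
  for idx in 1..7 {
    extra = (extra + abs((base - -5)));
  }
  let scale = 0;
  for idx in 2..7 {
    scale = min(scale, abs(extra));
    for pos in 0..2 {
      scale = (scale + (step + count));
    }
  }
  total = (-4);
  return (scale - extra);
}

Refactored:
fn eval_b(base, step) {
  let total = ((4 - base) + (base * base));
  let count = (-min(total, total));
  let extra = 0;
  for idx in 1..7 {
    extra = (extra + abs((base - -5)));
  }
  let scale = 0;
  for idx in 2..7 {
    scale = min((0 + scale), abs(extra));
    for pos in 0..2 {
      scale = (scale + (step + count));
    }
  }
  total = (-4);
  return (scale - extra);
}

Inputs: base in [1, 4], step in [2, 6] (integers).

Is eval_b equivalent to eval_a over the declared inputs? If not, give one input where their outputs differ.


Equivalent — the differences include constant usage differs; arithmetic usage differs, yet no declared input distinguishes the two.
Tracing base=3, step=4: eval_a: total := 10 | count := -10 | extra := 0 | iter idx=1: | extra := 8 | iter idx=2: | extra := 16 | iter idx=3: | extra := 24 | iter idx=4: | extra := 32 | iter idx=5: | extra := 40 | iter idx=6: | extra := 48 | scale := 0 | iter idx=2: | scale := 0 | iter pos=0: | scale := -6 | iter pos=1: | scale := -12 | iter idx=3: | scale := -12 | iter pos=0: | scale := -18 | iter pos=1: | scale := -24 | iter idx=4: | scale := -24 | iter pos=0: | scale := -30 | iter pos=1: | scale := -36 | iter idx=5: | scale := -36 | iter pos=0: | scale := -42 | iter pos=1: | scale := -48 | iter idx=6: | scale := -48 | iter pos=0: | scale := -54 | iter pos=1: | scale := -60 | total := -4 | result -108 | eval_b: total := 10 | count := -10 | extra := 0 | iter idx=1: | extra := 8 | iter idx=2: | extra := 16 | iter idx=3: | extra := 24 | iter idx=4: | extra := 32 | iter idx=5: | extra := 40 | iter idx=6: | extra := 48 | scale := 0 | iter idx=2: | scale := 0 | iter pos=0: | scale := -6 | iter pos=1: | scale := -12 | iter idx=3: | scale := -12 | iter pos=0: | scale := -18 | iter pos=1: | scale := -24 | iter idx=4: | scale := -24 | iter pos=0: | scale := -30 | iter pos=1: | scale := -36 | iter idx=5: | scale := -36 | iter pos=0: | scale := -42 | iter pos=1: | scale := -48 | iter idx=6: | scale := -48 | iter pos=0: | scale := -54 | iter pos=1: | scale := -60 | total := -4 | result -108 — matching result -108.
Checked all 20 inputs in the declared domain: the outputs agree on every one.
verdict: equivalent


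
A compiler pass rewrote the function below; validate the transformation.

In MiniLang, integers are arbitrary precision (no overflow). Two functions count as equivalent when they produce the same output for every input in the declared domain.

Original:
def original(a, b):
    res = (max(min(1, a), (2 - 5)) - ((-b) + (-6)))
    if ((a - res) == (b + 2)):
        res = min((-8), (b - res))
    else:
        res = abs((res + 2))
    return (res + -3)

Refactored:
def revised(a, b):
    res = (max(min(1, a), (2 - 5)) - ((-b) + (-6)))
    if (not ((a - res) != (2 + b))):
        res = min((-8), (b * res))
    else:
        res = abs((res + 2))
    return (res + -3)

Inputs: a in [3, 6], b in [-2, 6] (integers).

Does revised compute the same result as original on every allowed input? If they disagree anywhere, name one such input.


Not equivalent: a=5, b=-2 separates them (-11 vs -13).
original: res := 5 | ((a - res) == (b + 2)): true | res := -8 | result -11
revised: res := 5 | (not ((a - res) != (2 + b))): true | res := -10 | result -13
verdict: not equivalent; witness: a=5, b=-2


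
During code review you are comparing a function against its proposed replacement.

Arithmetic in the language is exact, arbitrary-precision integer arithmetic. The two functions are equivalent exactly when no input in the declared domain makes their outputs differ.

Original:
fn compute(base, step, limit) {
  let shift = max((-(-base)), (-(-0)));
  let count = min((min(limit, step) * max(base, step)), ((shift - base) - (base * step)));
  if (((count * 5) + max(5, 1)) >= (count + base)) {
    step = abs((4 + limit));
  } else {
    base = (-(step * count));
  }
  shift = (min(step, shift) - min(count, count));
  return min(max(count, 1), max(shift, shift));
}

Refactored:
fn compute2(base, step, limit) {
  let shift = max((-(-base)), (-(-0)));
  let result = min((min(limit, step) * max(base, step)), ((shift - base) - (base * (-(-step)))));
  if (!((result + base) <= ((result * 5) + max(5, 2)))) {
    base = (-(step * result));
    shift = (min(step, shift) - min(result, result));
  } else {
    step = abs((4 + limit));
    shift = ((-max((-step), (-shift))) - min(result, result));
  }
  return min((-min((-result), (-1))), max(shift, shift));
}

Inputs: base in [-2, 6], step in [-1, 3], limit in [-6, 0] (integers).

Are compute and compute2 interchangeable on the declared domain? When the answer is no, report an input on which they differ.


Equivalent. Although `1` became `2`, no input in the stated domain can expose it.
Sweeping the whole domain (315 inputs) finds no disagreement.
One worked example (base=3, step=3, limit=-2) — compute: shift=3, then count=-9, then (((count * 5) + max(5, 1)) >= (count + base)) is false, then base=27, then shift=12, then returns 1; compute2: shift=3, then result=-9, then (!((result + base) <= ((result * 5) + max(5, 2)))) is true, then base=27, then shift=12, then returns 1; agreement on 1.
verdict: equivalent


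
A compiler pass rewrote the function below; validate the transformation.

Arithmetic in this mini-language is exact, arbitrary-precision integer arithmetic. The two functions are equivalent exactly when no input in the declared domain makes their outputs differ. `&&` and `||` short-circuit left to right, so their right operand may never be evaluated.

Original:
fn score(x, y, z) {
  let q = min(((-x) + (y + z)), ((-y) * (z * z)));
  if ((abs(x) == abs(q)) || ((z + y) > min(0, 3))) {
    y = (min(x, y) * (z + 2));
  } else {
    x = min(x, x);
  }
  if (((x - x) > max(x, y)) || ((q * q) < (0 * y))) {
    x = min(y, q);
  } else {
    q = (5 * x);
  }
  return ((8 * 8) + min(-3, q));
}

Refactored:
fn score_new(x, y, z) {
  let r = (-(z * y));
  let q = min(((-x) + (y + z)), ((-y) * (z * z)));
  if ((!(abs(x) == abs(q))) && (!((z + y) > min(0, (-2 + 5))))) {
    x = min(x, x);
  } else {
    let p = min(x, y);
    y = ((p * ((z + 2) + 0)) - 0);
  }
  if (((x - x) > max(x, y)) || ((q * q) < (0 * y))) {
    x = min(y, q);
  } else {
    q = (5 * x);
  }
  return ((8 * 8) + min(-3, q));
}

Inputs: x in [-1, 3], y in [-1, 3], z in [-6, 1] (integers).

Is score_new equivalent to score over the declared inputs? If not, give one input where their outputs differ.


The two are interchangeable: constant usage differs, and statement counts differ, and local variable names differ, and arithmetic usage differs, and boolean connective usage differs, and every declared input agrees.
Tracing x=3, y=2, z=0: score: q becomes -1; next ((abs(x) == abs(q)) || ((z + y) > min(0, 3))) evaluates to true; next y becomes 4; next (((x - x) > max(x, y)) || ((q * q) < (0 * y))) evaluates to false; next q becomes 15; next final value 61 | score_new: r becomes 0; next q becomes -1; next ((!(abs(x) == abs(q))) && (!((z + y) > min(0, (-2 + 5))))) evaluates to false; next p becomes 2; next y becomes 4; next (((x - x) > max(x, y)) || ((q * q) < (0 * y))) evaluates to false; next q becomes 15; next final value 61 — matching result 61.
Across all 200 domain points the two functions coincide.
verdict: equivalent


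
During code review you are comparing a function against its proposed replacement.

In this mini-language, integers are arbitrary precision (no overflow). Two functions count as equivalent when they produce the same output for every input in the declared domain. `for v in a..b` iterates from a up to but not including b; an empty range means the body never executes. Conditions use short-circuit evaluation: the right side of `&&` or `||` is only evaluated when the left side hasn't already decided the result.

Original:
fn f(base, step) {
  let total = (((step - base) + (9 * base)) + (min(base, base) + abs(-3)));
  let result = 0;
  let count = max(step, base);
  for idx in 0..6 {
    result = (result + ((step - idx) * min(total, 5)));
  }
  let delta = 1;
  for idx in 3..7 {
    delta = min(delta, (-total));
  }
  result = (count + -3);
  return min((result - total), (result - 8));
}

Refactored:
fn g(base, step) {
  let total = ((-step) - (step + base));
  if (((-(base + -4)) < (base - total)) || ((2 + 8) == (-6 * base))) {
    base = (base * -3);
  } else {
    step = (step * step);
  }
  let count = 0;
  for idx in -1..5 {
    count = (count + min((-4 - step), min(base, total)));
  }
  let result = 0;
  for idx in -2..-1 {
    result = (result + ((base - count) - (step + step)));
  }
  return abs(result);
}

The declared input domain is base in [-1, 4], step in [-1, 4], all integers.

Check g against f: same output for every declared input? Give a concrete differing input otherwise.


On input base=-1, step=-1, f returns -12 while g returns 27.
verdict: not equivalent; witness: base=-1, step=-1


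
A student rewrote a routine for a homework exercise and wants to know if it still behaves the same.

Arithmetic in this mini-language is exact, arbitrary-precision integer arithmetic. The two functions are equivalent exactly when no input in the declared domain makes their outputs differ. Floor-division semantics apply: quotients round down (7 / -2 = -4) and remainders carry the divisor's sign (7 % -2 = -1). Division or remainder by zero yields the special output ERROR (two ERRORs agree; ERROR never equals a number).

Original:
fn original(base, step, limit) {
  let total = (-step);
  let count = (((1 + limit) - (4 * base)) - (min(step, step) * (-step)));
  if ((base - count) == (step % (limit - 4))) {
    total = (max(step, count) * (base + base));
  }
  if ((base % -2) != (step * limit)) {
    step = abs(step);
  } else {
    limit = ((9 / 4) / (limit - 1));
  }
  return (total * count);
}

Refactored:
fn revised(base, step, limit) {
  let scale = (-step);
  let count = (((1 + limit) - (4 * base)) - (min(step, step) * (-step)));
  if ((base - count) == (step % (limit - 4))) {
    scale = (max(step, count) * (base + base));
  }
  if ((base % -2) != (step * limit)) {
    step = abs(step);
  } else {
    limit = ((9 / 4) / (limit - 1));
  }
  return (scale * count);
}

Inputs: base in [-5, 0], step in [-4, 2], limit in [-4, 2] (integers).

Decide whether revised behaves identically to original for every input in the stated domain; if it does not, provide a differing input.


The two versions differ — the changes include local variable names differ.
One worked example (base=0, step=2, limit=-1) — original: total := -2 | count := 4 | ((base - count) == (step % (limit - 4))): false | ((base % -2) != (step * limit)): true | step := 2 | result -8; revised: scale := -2 | count := 4 | ((base - count) == (step % (limit - 4))): false | ((base % -2) != (step * limit)): true | step := 2 | result -8; agreement on -8.
Across all 294 domain points the two functions coincide.
verdict: equivalent


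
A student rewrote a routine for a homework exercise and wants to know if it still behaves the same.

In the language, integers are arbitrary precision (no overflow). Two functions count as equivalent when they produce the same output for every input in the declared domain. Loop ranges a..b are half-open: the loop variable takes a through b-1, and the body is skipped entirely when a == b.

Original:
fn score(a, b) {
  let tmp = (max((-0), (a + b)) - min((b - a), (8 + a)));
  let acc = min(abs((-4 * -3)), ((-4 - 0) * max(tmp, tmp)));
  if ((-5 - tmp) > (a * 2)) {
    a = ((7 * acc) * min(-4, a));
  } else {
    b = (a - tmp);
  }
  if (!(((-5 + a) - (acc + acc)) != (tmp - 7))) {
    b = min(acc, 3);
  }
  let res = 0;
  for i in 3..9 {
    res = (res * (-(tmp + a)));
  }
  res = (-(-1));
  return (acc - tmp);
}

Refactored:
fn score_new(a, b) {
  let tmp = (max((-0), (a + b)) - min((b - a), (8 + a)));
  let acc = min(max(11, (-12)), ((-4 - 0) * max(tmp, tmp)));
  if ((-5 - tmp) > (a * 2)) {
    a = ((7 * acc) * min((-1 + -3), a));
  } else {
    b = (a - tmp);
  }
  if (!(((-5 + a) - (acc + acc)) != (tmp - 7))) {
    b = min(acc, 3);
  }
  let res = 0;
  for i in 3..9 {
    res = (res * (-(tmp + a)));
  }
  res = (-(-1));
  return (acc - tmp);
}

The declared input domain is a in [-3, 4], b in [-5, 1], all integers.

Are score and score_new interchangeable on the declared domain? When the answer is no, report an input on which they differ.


Take a=-3, b=0.
score: tmp becomes -3; next acc becomes 12; next ((-5 - tmp) > (a * 2)) evaluates to true; next a becomes -336; next (!(((-5 + a) - (acc + acc)) != (tmp - 7))) evaluates to false; next res becomes 0; next at i=3:; next res becomes 0; next at i=4:; next res becomes 0; next at i=5:; next res becomes 0; next at i=6:; next res becomes 0; next at i=7:; next res becomes 0; next at i=8:; next res becomes 0; next res becomes 1; next final value 15
score_new: tmp becomes -3; next acc becomes 11; next ((-5 - tmp) > (a * 2)) evaluates to true; next a becomes -308; next (!(((-5 + a) - (acc + acc)) != (tmp - 7))) evaluates to false; next res becomes 0; next at i=3:; next res becomes 0; next at i=4:; next res becomes 0; next at i=5:; next res becomes 0; next at i=6:; next res becomes 0; next at i=7:; next res becomes 0; next at i=8:; next res becomes 0; next res becomes 1; next final value 14
15 and 14 differ, so these are not the same function on this domain.
verdict: not equivalent; witness: a=-3, b=0


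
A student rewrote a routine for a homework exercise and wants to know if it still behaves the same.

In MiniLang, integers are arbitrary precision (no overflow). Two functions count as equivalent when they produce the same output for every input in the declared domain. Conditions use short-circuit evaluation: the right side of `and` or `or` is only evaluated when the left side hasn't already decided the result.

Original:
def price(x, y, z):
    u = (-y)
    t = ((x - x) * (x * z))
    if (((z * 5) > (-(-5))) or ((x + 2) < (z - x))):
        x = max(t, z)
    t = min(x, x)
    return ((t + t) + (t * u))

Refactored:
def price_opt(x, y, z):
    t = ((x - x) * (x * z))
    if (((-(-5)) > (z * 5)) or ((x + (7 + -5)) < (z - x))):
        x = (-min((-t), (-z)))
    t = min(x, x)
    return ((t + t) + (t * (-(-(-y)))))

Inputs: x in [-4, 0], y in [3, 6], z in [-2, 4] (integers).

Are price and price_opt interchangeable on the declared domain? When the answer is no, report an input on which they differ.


On input x=-2, y=3, z=-2, price returns 2 while price_opt returns 0.
verdict: not equivalent; witness: x=-2, y=3, z=-2


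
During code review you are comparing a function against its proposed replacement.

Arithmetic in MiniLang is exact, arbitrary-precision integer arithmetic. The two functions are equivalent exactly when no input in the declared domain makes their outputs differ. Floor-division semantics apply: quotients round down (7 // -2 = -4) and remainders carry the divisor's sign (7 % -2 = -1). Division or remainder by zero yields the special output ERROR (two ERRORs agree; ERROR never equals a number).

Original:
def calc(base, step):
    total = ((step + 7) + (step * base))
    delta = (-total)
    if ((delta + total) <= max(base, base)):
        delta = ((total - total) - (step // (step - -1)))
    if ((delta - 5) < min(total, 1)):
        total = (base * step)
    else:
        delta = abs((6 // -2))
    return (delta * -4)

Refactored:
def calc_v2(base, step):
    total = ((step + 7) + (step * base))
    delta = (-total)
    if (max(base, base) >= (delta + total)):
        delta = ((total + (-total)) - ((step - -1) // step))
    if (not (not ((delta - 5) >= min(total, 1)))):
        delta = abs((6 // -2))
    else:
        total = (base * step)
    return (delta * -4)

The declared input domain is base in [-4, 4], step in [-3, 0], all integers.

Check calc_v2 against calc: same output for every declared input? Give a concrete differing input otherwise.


Run the pair on base=0, step=-3.
calc: total = 4; delta = -4; ((delta + total) <= max(base, base)) -> true; delta = -1; ((delta - 5) < min(total, 1)) -> true; total = 0; return 4
calc_v2: total = 4; delta = -4; (max(base, base) >= (delta + total)) -> true; delta = 0; (not (not ((delta - 5) >= min(total, 1)))) -> false; total = 0; return 0
4 != 0, so the rewrite changes behavior.
verdict: not equivalent; witness: base=0, step=-3


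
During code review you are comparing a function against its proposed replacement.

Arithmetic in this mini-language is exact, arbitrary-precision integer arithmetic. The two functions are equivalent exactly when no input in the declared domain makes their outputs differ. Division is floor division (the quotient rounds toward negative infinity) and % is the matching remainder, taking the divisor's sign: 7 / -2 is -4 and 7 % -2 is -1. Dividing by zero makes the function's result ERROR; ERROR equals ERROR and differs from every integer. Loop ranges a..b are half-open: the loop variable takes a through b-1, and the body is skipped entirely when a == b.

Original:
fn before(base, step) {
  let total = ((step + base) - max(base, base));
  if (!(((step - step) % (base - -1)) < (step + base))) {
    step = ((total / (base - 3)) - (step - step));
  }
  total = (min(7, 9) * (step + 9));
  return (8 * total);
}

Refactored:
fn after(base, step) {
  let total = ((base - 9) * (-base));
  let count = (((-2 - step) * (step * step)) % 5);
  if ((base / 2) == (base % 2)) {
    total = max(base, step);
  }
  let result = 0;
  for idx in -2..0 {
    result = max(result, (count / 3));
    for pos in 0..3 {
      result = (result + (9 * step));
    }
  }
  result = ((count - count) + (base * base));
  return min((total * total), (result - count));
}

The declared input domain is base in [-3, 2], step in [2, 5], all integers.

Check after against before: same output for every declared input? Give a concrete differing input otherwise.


Input base=-3, step=2: 448 from before versus 5 from after.
verdict: not equivalent; witness: base=-3, step=2


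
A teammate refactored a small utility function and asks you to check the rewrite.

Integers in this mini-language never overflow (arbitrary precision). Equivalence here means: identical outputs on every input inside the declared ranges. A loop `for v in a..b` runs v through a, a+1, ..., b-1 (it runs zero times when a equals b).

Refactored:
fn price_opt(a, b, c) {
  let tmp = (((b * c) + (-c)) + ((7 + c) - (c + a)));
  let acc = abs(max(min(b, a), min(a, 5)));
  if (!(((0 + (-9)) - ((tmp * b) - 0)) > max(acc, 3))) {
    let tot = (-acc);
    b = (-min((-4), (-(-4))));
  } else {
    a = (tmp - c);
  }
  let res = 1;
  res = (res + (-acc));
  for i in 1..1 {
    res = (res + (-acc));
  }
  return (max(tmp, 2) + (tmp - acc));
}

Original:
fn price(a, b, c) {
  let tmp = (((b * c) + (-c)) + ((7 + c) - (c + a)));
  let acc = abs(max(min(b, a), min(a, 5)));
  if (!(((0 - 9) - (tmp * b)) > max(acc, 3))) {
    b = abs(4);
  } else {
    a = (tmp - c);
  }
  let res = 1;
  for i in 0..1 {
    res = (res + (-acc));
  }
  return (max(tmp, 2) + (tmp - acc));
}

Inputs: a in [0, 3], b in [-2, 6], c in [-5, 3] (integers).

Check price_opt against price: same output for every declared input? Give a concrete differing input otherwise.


This is a faithful refactor — statement counts differ; also min/max/abs usage differs; also local variable names differ; also loop structure differs; also arithmetic usage differs; also constant usage differs, but the computed results match everywhere.
One worked example (a=3, b=3, c=-2) — price: tmp = 0; acc = 3; (!(((0 - 9) - (tmp * b)) > max(acc, 3))) -> true; b = 4; res = 1; [i=0]; res = -2; return -1; price_opt: tmp = 0; acc = 3; (!(((0 + (-9)) - ((tmp * b) - 0)) > max(acc, 3))) -> true; tot = -3; b = 4; res = 1; res = -2; the i loop: no iterations; return -1; agreement on -1.
An exhaustive pass over the 324 declared inputs shows identical outputs.
verdict: equivalent


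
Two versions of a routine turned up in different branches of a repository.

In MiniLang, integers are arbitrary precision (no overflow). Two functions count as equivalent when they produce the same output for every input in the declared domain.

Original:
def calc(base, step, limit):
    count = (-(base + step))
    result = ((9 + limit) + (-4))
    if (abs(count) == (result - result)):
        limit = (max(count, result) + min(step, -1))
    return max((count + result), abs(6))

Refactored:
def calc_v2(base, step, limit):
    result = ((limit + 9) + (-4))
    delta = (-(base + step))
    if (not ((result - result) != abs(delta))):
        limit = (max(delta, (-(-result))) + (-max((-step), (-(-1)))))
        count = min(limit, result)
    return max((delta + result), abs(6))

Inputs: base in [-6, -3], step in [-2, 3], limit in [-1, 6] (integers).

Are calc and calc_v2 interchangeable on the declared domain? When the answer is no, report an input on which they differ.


Although min/max/abs usage differs; comparison usage differs; statement counts differ; boolean connective usage differs; local variable names differ, 192/192 inputs agree.
verdict: equivalent


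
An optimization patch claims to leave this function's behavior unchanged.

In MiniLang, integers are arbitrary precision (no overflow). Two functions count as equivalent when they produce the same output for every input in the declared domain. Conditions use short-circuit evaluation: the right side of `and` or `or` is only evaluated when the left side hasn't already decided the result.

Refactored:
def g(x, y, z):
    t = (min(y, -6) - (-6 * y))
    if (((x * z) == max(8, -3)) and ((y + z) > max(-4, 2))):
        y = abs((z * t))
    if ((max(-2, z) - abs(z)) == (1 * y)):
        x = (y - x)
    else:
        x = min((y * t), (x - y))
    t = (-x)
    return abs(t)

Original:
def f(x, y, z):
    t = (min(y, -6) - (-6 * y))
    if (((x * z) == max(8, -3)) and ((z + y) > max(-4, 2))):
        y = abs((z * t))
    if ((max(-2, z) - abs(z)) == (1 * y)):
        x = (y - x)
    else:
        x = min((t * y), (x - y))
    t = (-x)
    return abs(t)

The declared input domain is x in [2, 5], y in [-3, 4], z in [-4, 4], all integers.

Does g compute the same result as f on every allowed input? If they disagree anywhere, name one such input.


The two are interchangeable: same computation, different form, and every declared input agrees.
One worked example (x=4, y=-2, z=3) — f: t = -18; (((x * z) == max(8, -3)) and ((z + y) > max(-4, 2))) -> false; ((max(-2, z) - abs(z)) == (1 * y)) -> false; x = 6; t = -6; return 6; g: t = -18; (((x * z) == max(8, -3)) and ((y + z) > max(-4, 2))) -> false; ((max(-2, z) - abs(z)) == (1 * y)) -> false; x = 6; t = -6; return 6; agreement on 6.
Across all 288 domain points the two functions coincide.
verdict: equivalent


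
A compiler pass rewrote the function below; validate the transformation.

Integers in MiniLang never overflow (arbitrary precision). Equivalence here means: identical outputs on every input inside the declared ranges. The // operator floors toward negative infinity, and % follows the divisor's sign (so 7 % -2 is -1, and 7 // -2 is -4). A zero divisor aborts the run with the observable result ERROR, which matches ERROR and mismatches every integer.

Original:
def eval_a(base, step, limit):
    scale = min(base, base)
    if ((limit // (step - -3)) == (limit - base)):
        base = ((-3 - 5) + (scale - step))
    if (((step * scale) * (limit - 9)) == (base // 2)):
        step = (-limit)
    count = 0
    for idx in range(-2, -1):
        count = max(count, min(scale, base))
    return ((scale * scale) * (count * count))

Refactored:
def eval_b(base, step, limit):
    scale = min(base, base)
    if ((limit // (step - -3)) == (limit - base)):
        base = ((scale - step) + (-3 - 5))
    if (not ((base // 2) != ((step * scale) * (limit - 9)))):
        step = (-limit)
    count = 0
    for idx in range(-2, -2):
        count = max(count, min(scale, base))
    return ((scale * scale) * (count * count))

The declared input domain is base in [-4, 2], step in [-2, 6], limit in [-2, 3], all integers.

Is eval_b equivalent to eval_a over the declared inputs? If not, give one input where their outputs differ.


There is a counterexample at base=1, step=-2, limit=-2: 1 on one side, 0 on the other.
eval_a: scale = 1; ((limit // (step - -3)) == (limit - base)) -> false; (((step * scale) * (limit - 9)) == (base // 2)) -> false; count = 0; [idx=-2]; count = 1; return 1
eval_b: scale = 1; ((limit // (step - -3)) == (limit - base)) -> false; (not ((base // 2) != ((step * scale) * (limit - 9)))) -> false; count = 0; the idx loop: no iterations; return 0
verdict: not equivalent; witness: base=1, step=-2, limit=-2
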